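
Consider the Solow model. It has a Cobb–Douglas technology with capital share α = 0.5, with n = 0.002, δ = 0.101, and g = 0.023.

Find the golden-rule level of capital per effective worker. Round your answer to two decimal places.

k_gold ≈ 15.75

The golden rule sets f'(k) = n + g + δ, i.e. α·k^(α−1) = n + g + δ.
So k^(1−α) = α / (n + g + δ) = 0.5 / 0.126 = 3.9683.
k_gold = 3.9683^(1/0.5) ≈ 15.7474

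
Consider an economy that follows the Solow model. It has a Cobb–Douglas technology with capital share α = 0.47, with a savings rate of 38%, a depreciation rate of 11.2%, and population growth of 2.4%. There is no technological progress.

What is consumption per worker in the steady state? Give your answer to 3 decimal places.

In steady state, investment equals break-even investment: s·k^α = (n + δ)·k.
Dividing both sides by k: k^(1−α) = s / (n + δ).
k^0.53 = 0.38 / (0.024 + 0.112) = 0.38 / 0.136 = 2.7941
k* = 2.7941^(1/0.53) ≈ 6.9497
y* = (k*)^α = 6.9497^0.47 ≈ 2.4873
c* = (1 − s)·y* = (1 − 0.38) × 2.4873 ≈ 1.5421

c* = 1.542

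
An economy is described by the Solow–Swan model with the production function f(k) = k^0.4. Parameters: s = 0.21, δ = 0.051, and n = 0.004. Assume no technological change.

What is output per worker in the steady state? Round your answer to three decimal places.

At the steady state, Δk = 0, so s·k^α = (n + δ)·k.
Dividing both sides by k: k^(1−α) = s / (n + δ).
k^0.6 = 0.21 / (0.004 + 0.051) = 0.21 / 0.055 = 3.8182
k* = 3.8182^(1/0.6) ≈ 9.3275
y* = (k*)^α = 9.3275^0.4 ≈ 2.4429

y* ≈ 2.443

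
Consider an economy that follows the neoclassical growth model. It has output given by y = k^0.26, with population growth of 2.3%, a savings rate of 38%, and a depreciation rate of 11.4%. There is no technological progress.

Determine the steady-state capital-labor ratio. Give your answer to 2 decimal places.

k* = 3.97

Steady state requires s·f(k) = (n + δ)·k, i.e. s·k^α = (n + δ)·k.
Dividing both sides by k: k^(1−α) = s / (n + δ).
k^0.74 = 0.38 / (0.023 + 0.114) = 0.38 / 0.137 = 2.7737
k* = 2.7737^(1/0.74) ≈ 3.9694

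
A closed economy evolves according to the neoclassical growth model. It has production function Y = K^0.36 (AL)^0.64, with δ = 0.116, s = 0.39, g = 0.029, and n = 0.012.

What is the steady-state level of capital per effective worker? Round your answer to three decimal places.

k* = 4.144

Steady state requires s·f(k) = (n + g + δ)·k, i.e. s·k^α = (n + g + δ)·k.
Rearranging, k^(1−α) = s / (n + g + δ).
k^0.64 = 0.39 / (0.012 + 0.029 + 0.116) = 0.39 / 0.157 = 2.4841
k* = 2.4841^(1/0.64) ≈ 4.1443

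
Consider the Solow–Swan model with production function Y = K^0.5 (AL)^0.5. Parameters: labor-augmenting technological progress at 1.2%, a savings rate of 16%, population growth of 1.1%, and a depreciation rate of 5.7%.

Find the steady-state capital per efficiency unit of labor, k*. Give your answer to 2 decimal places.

k* ≈ 4.00

At the steady state, Δk = 0, so s·k^α = (n + g + δ)·k.
Dividing both sides by k: k^(1−α) = s / (n + g + δ).
k^0.5 = 0.16 / (0.011 + 0.012 + 0.057) = 0.16 / 0.080 = 2.0000
k* = 2.0000^(1/0.5) ≈ 4.0000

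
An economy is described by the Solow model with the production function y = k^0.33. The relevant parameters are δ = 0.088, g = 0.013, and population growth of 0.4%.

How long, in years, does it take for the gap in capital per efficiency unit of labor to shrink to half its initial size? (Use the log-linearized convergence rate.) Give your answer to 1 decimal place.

half-life ≈ 9.9 years

Near the steady state the convergence rate is λ = (1 − α)(n + g + δ).
λ = (1 − 0.33) × 0.105 = 0.67 × 0.105 = 0.07035
Half-life = ln 2 / λ = 0.6931 / 0.07035 ≈ 9.85 years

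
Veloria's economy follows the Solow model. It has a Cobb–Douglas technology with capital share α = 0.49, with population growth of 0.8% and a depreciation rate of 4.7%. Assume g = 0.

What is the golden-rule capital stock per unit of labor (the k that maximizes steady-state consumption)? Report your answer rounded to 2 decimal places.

k_gold ≈ 72.85

The golden rule sets f'(k) = n + δ, i.e. α·k^(α−1) = n + δ.
So k^(1−α) = α / (n + δ) = 0.49 / 0.055 = 8.9091.
k_gold = 8.9091^(1/0.51) ≈ 72.8483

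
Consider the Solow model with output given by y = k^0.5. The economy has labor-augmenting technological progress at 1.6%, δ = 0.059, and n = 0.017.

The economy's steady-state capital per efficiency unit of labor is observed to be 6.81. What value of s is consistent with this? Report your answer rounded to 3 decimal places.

s ≈ 0.240

At the steady state, Δk = 0, so s·k^α = (n + g + δ)·k.
So s / (n + g + δ) = (k*)^(1−α) = 6.81^0.5 = 2.6096.
Therefore s = 2.6096 × (n + g + δ) = 2.6096 × 0.092 = 0.2401.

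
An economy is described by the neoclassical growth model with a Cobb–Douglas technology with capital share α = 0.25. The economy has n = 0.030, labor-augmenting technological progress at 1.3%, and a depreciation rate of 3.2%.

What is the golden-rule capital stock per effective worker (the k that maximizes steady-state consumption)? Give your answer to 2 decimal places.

k_gold ≈ 4.98

The golden rule sets f'(k) = n + g + δ, i.e. α·k^(α−1) = n + g + δ.
So k^(1−α) = α / (n + g + δ) = 0.25 / 0.075 = 3.3333.
k_gold = 3.3333^(1/0.75) ≈ 4.9793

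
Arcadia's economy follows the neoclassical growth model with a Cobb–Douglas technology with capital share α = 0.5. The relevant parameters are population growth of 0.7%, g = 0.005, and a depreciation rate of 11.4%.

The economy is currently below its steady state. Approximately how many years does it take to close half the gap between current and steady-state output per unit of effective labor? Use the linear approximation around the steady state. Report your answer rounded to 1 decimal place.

half-life ≈ 11.0 years

Near the steady state the convergence rate is λ = (1 − α)(n + g + δ).
λ = (1 − 0.5) × 0.126 = 0.5 × 0.126 = 0.0630
Half-life = ln 2 / λ = 0.6931 / 0.0630 ≈ 11.00 years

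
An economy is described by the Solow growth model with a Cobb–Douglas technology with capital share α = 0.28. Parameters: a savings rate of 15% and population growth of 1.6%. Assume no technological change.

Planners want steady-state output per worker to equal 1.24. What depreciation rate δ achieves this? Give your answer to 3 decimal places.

In steady state, investment equals break-even investment: s·k^α = (n + δ)·k.
Since y* = [s/(n + δ)]^(α/(1−α)), we have s/(n + δ) = (y*)^((1−α)/α) = 1.24^2.5714 = 1.7387.
Therefore n + δ = s / 1.7387 = 0.15 / 1.7387 = 0.0863, so δ = 0.0863 − 0.016 = 0.0703.

δ ≈ 0.070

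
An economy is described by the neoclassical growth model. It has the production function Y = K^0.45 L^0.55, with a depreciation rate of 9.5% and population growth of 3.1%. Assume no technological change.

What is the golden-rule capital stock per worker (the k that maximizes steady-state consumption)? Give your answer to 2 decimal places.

The golden rule sets f'(k) = n + δ, i.e. α·k^(α−1) = n + δ.
So k^(1−α) = α / (n + δ) = 0.45 / 0.126 = 3.5714.
k_gold = 3.5714^(1/0.55) ≈ 10.1195

k_gold ≈ 10.12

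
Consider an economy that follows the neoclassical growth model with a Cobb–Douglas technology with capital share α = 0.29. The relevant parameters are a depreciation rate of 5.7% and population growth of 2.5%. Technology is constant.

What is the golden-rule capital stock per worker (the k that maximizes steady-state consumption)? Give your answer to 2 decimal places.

The golden rule sets f'(k) = n + δ, i.e. α·k^(α−1) = n + δ.
So k^(1−α) = α / (n + δ) = 0.29 / 0.082 = 3.5366.
k_gold = 3.5366^(1/0.71) ≈ 5.9246

k_gold ≈ 5.92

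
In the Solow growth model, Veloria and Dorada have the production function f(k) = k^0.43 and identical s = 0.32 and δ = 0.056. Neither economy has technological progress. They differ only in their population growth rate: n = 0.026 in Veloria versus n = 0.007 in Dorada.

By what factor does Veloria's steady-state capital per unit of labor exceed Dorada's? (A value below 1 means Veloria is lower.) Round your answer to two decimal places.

Steady-state k* = [s/(n + δ)]^(1/(1−α)), so the ratio is [ (s_V/(n + δ)_V) / (s_D/(n + δ)_D) ]^1.7544.
s_V/(n + δ)_V = 0.32/0.082 = 3.9024; s_D/(n + δ)_D = 0.32/0.063 = 5.0794.
Ratio = (3.9024/5.0794)^1.7544 = 0.7683^1.7544 ≈ 0.6298

k*_V / k*_D ≈ 0.63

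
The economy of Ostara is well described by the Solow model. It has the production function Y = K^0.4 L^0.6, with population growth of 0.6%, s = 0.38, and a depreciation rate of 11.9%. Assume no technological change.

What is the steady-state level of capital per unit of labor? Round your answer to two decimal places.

k* = 6.38

At the steady state, Δk = 0, so s·k^α = (n + δ)·k.
Rearranging, k^(1−α) = s / (n + δ).
k^0.6 = 0.38 / (0.006 + 0.119) = 0.38 / 0.125 = 3.0400
k* = 3.0400^(1/0.6) ≈ 6.3795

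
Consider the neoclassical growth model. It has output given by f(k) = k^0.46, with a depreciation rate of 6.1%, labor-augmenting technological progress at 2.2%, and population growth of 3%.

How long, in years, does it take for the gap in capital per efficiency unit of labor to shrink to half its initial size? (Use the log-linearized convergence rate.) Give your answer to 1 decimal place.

Near the steady state the convergence rate is λ = (1 − α)(n + g + δ).
λ = (1 − 0.46) × 0.113 = 0.54 × 0.113 = 0.06102
Half-life = ln 2 / λ = 0.6931 / 0.06102 ≈ 11.36 years

half-life ≈ 11.4 years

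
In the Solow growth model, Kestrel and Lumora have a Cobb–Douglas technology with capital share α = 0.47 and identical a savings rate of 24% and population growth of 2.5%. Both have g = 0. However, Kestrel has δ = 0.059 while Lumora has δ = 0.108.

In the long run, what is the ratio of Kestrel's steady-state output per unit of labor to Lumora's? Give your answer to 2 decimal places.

ratio ≈ 1.50

Steady-state y* = [s/(n + δ)]^(α/(1−α)), so the ratio is [ (s_K/(n + δ)_K) / (s_L/(n + δ)_L) ]^0.8868.
s_K/(n + δ)_K = 0.24/0.084 = 2.8571; s_L/(n + δ)_L = 0.24/0.133 = 1.8045.
Ratio = (2.8571/1.8045)^0.8868 = 1.5833^0.8868 ≈ 1.5030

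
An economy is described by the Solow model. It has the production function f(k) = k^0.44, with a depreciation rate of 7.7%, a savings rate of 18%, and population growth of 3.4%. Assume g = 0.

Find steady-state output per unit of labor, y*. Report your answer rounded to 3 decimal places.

y* ≈ 1.462

At the steady state, Δk = 0, so s·k^α = (n + δ)·k.
Rearranging, k^(1−α) = s / (n + δ).
k^0.56 = 0.18 / (0.034 + 0.077) = 0.18 / 0.111 = 1.6216
k* = 1.6216^(1/0.56) ≈ 2.3708
y* = (k*)^α = 2.3708^0.44 ≈ 1.4620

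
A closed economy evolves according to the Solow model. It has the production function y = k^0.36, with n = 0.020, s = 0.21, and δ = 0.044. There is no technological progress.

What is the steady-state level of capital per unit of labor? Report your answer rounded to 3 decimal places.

k* = 6.402

Steady state requires s·f(k) = (n + δ)·k, i.e. s·k^α = (n + δ)·k.
Dividing both sides by k: k^(1−α) = s / (n + δ).
k^0.64 = 0.21 / (0.020 + 0.044) = 0.21 / 0.064 = 3.2813
k* = 3.2813^(1/0.64) ≈ 6.4021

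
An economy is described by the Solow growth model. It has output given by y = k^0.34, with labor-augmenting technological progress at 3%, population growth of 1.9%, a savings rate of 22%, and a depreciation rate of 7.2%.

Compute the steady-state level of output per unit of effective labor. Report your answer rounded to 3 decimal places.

y* = 1.361

In steady state, investment equals break-even investment: s·k^α = (n + g + δ)·k.
Rearranging, k^(1−α) = s / (n + g + δ).
k^0.66 = 0.22 / (0.019 + 0.030 + 0.072) = 0.22 / 0.121 = 1.8182
k* = 1.8182^(1/0.66) ≈ 2.4740
y* = (k*)^α = 2.4740^0.34 ≈ 1.3607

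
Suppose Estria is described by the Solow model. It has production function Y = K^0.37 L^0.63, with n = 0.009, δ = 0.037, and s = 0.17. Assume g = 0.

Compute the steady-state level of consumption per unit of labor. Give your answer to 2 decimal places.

c* = 1.79

In steady state, investment equals break-even investment: s·k^α = (n + δ)·k.
Rearranging, k^(1−α) = s / (n + δ).
k^0.63 = 0.17 / (0.009 + 0.037) = 0.17 / 0.046 = 3.6957
k* = 3.6957^(1/0.63) ≈ 7.9635
y* = (k*)^α = 7.9635^0.37 ≈ 2.1548
c* = (1 − s)·y* = (1 − 0.17) × 2.1548 ≈ 1.7885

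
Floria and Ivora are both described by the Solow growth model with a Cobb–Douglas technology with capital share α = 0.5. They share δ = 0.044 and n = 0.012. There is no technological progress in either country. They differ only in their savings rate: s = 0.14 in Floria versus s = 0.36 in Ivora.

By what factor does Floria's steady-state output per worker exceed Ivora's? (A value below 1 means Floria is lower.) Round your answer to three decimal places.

y*_F / y*_I ≈ 0.389

Steady-state y* = [s/(n + δ)]^(α/(1−α)), so the ratio is [ (s_F/(n + δ)_F) / (s_I/(n + δ)_I) ]^1.
s_F/(n + δ)_F = 0.14/0.056 = 2.5000; s_I/(n + δ)_I = 0.36/0.056 = 6.4286.
Ratio = (2.5000/6.4286)^1 = 0.3889^1 ≈ 0.3889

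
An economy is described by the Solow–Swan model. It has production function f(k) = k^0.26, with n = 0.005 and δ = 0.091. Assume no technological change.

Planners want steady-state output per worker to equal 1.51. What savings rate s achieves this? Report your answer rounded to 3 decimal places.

Steady state requires s·f(k) = (n + δ)·k, i.e. s·k^α = (n + δ)·k.
Since y* = [s/(n + δ)]^(α/(1−α)), we have s/(n + δ) = (y*)^((1−α)/α) = 1.51^2.8462 = 3.2315.
Therefore s = 3.2315 × (n + δ) = 3.2315 × 0.096 = 0.3102.

s ≈ 0.310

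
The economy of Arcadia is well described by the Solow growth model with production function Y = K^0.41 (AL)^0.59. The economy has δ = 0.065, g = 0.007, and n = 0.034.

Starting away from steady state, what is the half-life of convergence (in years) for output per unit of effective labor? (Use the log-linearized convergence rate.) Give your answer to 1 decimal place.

Near the steady state the convergence rate is λ = (1 − α)(n + g + δ).
λ = (1 − 0.41) × 0.106 = 0.59 × 0.106 = 0.06254
Half-life = ln 2 / λ = 0.6931 / 0.06254 ≈ 11.08 years

half-life ≈ 11.1 years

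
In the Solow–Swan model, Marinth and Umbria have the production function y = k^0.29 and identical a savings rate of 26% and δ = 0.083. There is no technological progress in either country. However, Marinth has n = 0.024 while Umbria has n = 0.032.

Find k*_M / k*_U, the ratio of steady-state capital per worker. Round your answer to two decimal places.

ratio ≈ 1.11

Steady-state k* = [s/(n + δ)]^(1/(1−α)), so the ratio is [ (s_M/(n + δ)_M) / (s_U/(n + δ)_U) ]^1.4085.
s_M/(n + δ)_M = 0.26/0.107 = 2.4299; s_U/(n + δ)_U = 0.26/0.115 = 2.2609.
Ratio = (2.4299/2.2609)^1.4085 = 1.0747^1.4085 ≈ 1.1068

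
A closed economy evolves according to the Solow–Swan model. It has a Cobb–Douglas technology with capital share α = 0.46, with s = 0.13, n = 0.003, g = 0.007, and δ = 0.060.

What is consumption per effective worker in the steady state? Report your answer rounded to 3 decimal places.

c* ≈ 1.474

Steady state requires s·f(k) = (n + g + δ)·k, i.e. s·k^α = (n + g + δ)·k.
Rearranging, k^(1−α) = s / (n + g + δ).
k^0.54 = 0.13 / (0.003 + 0.007 + 0.060) = 0.13 / 0.070 = 1.8571
k* = 1.8571^(1/0.54) ≈ 3.1466
y* = (k*)^α = 3.1466^0.46 ≈ 1.6944
c* = (1 − s)·y* = (1 − 0.13) × 1.6944 ≈ 1.4741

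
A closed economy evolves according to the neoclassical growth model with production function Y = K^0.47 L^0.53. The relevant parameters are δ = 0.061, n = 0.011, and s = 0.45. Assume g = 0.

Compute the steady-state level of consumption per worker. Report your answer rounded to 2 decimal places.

In steady state, investment equals break-even investment: s·k^α = (n + δ)·k.
Rearranging, k^(1−α) = s / (n + δ).
k^0.53 = 0.45 / (0.011 + 0.061) = 0.45 / 0.072 = 6.2500
k* = 6.2500^(1/0.53) ≈ 31.7439
y* = (k*)^α = 31.7439^0.47 ≈ 5.0790
c* = (1 − s)·y* = (1 − 0.45) × 5.0790 ≈ 2.7935

c* ≈ 2.79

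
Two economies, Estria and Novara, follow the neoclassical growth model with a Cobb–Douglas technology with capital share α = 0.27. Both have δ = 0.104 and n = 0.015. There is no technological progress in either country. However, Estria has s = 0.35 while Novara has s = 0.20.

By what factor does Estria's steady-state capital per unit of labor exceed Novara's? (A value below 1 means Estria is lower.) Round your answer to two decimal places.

Steady-state k* = [s/(n + δ)]^(1/(1−α)), so the ratio is [ (s_E/(n + δ)_E) / (s_N/(n + δ)_N) ]^1.3699.
s_E/(n + δ)_E = 0.35/0.119 = 2.9412; s_N/(n + δ)_N = 0.20/0.119 = 1.6807.
Ratio = (2.9412/1.6807)^1.3699 = 1.7500^1.3699 ≈ 2.1525

k*_E / k*_N ≈ 2.15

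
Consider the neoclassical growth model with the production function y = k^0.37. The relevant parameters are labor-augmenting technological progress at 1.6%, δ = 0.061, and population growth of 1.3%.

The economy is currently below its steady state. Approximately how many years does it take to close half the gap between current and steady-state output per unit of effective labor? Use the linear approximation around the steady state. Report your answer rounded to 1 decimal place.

Near the steady state the convergence rate is λ = (1 − α)(n + g + δ).
λ = (1 − 0.37) × 0.090 = 0.63 × 0.090 = 0.0567
Half-life = ln 2 / λ = 0.6931 / 0.0567 ≈ 12.22 years

about 12.2 years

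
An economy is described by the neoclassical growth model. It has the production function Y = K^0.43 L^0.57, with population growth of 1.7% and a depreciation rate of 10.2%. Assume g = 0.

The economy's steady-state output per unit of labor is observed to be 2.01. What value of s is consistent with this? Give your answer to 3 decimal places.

s ≈ 0.300

At the steady state, Δk = 0, so s·k^α = (n + δ)·k.
Since y* = [s/(n + δ)]^(α/(1−α)), we have s/(n + δ) = (y*)^((1−α)/α) = 2.01^1.3256 = 2.5230.
Therefore s = 2.5230 × (n + δ) = 2.5230 × 0.119 = 0.3002.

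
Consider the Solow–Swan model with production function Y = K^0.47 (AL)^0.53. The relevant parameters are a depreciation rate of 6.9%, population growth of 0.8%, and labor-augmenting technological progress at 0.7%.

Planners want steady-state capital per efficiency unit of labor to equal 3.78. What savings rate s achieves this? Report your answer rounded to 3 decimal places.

In steady state, investment equals break-even investment: s·k^α = (n + g + δ)·k.
So s / (n + g + δ) = (k*)^(1−α) = 3.78^0.53 = 2.0233.
Therefore s = 2.0233 × (n + g + δ) = 2.0233 × 0.084 = 0.1700.

s ≈ 0.170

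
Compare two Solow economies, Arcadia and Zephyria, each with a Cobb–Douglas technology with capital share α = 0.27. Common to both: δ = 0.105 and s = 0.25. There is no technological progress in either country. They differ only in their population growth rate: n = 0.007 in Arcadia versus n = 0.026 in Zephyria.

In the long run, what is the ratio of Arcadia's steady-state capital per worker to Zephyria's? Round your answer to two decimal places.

k*_A / k*_Z ≈ 1.24

Steady-state k* = [s/(n + δ)]^(1/(1−α)), so the ratio is [ (s_A/(n + δ)_A) / (s_Z/(n + δ)_Z) ]^1.3699.
s_A/(n + δ)_A = 0.25/0.112 = 2.2321; s_Z/(n + δ)_Z = 0.25/0.131 = 1.9084.
Ratio = (2.2321/1.9084)^1.3699 = 1.1696^1.3699 ≈ 1.2394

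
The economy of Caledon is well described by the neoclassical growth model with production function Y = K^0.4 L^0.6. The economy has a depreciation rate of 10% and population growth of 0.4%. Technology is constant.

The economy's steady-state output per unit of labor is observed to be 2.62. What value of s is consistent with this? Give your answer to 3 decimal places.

s ≈ 0.441

Steady state requires s·f(k) = (n + δ)·k, i.e. s·k^α = (n + δ)·k.
Since y* = [s/(n + δ)]^(α/(1−α)), we have s/(n + δ) = (y*)^((1−α)/α) = 2.62^1.5 = 4.2408.
Therefore s = 4.2408 × (n + δ) = 4.2408 × 0.104 = 0.4410.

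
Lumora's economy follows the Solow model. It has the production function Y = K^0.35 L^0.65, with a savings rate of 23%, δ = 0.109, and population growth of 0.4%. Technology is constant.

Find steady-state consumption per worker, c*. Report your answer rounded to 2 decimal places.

At the steady state, Δk = 0, so s·k^α = (n + δ)·k.
Dividing both sides by k: k^(1−α) = s / (n + δ).
k^0.65 = 0.23 / (0.004 + 0.109) = 0.23 / 0.113 = 2.0354
k* = 2.0354^(1/0.65) ≈ 2.9843
y* = (k*)^α = 2.9843^0.35 ≈ 1.4662
c* = (1 − s)·y* = (1 − 0.23) × 1.4662 ≈ 1.1290

c* ≈ 1.13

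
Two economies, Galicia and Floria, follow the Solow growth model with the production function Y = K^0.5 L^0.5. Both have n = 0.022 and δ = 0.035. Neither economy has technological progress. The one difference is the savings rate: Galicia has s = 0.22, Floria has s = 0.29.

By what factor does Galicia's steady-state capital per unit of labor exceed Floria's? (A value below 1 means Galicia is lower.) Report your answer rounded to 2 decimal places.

k*_G / k*_F ≈ 0.58

Steady-state k* = [s/(n + δ)]^(1/(1−α)), so the ratio is [ (s_G/(n + δ)_G) / (s_F/(n + δ)_F) ]^2.
s_G/(n + δ)_G = 0.22/0.057 = 3.8596; s_F/(n + δ)_F = 0.29/0.057 = 5.0877.
Ratio = (3.8596/5.0877)^2 = 0.7586^2 ≈ 0.5755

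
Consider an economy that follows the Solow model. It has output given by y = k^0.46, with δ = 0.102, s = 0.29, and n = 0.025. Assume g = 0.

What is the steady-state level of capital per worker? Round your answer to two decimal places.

At the steady state, Δk = 0, so s·k^α = (n + δ)·k.
Rearranging, k^(1−α) = s / (n + δ).
k^0.54 = 0.29 / (0.025 + 0.102) = 0.29 / 0.127 = 2.2835
k* = 2.2835^(1/0.54) ≈ 4.6140

k* = 4.61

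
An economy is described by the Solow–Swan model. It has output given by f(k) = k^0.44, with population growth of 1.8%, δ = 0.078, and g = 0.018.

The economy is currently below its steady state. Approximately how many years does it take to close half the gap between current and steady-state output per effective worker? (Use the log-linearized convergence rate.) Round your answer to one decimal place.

t_½ ≈ 10.9 years

Near the steady state the convergence rate is λ = (1 − α)(n + g + δ).
λ = (1 − 0.44) × 0.114 = 0.56 × 0.114 = 0.06384
Half-life = ln 2 / λ = 0.6931 / 0.06384 ≈ 10.86 years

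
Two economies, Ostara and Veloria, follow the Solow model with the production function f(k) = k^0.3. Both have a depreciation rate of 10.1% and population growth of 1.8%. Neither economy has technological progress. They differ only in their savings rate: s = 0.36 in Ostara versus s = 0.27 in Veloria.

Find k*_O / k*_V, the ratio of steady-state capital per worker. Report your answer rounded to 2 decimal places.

ratio ≈ 1.51

Steady-state k* = [s/(n + δ)]^(1/(1−α)), so the ratio is [ (s_O/(n + δ)_O) / (s_V/(n + δ)_V) ]^1.4286.
s_O/(n + δ)_O = 0.36/0.119 = 3.0252; s_V/(n + δ)_V = 0.27/0.119 = 2.2689.
Ratio = (3.0252/2.2689)^1.4286 = 1.3333^1.4286 ≈ 1.5082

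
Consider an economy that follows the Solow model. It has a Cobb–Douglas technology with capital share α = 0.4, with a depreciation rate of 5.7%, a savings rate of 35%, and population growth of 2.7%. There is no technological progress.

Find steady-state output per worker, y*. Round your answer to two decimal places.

At the steady state, Δk = 0, so s·k^α = (n + δ)·k.
Rearranging, k^(1−α) = s / (n + δ).
k^0.6 = 0.35 / (0.027 + 0.057) = 0.35 / 0.084 = 4.1667
k* = 4.1667^(1/0.6) ≈ 10.7891
y* = (k*)^α = 10.7891^0.4 ≈ 2.5894

y* = 2.59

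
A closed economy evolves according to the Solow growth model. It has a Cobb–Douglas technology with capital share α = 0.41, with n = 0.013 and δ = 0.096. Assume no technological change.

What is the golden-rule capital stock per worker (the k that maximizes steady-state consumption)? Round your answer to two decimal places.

The golden rule sets f'(k) = n + δ, i.e. α·k^(α−1) = n + δ.
So k^(1−α) = α / (n + δ) = 0.41 / 0.109 = 3.7615.
k_gold = 3.7615^(1/0.59) ≈ 9.4447

k_gold ≈ 9.44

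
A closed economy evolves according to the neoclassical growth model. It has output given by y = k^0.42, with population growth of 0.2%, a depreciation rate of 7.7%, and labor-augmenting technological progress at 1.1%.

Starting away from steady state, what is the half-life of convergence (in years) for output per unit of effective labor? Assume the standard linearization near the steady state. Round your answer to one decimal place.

Near the steady state the convergence rate is λ = (1 − α)(n + g + δ).
λ = (1 − 0.42) × 0.090 = 0.58 × 0.090 = 0.0522
Half-life = ln 2 / λ = 0.6931 / 0.0522 ≈ 13.28 years

t_½ ≈ 13.3 years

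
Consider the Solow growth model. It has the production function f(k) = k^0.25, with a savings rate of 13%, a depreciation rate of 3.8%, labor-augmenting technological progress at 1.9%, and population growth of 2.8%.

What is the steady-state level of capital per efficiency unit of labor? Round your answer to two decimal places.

k* ≈ 1.76

At the steady state, Δk = 0, so s·k^α = (n + g + δ)·k.
Rearranging, k^(1−α) = s / (n + g + δ).
k^0.75 = 0.13 / (0.028 + 0.019 + 0.038) = 0.13 / 0.085 = 1.5294
k* = 1.5294^(1/0.75) ≈ 1.7621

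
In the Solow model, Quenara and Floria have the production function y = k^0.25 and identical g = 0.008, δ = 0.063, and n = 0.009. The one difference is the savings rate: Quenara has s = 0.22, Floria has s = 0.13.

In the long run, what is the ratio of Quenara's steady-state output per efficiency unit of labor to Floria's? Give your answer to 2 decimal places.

ratio ≈ 1.19

Steady-state y* = [s/(n + g + δ)]^(α/(1−α)), so the ratio is [ (s_Q/(n + g + δ)_Q) / (s_F/(n + g + δ)_F) ]^0.3333.
s_Q/(n + g + δ)_Q = 0.22/0.080 = 2.7500; s_F/(n + g + δ)_F = 0.13/0.080 = 1.6250.
Ratio = (2.7500/1.6250)^0.3333 = 1.6923^0.3333 ≈ 1.1917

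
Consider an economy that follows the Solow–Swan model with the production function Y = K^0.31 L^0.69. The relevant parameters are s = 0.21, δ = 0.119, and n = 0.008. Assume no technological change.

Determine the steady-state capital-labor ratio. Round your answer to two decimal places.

In steady state, investment equals break-even investment: s·k^α = (n + δ)·k.
Dividing both sides by k: k^(1−α) = s / (n + δ).
k^0.69 = 0.21 / (0.008 + 0.119) = 0.21 / 0.127 = 1.6535
k* = 1.6535^(1/0.69) ≈ 2.0727

k* = 2.07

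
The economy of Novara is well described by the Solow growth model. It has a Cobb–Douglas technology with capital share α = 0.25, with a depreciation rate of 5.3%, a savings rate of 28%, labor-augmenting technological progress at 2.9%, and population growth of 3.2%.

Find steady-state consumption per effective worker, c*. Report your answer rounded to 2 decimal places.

c* ≈ 0.97

In steady state, investment equals break-even investment: s·k^α = (n + g + δ)·k.
Rearranging, k^(1−α) = s / (n + g + δ).
k^0.75 = 0.28 / (0.032 + 0.029 + 0.053) = 0.28 / 0.114 = 2.4561
k* = 2.4561^(1/0.75) ≈ 3.3138
y* = (k*)^α = 3.3138^0.25 ≈ 1.3492
c* = (1 − s)·y* = (1 − 0.28) × 1.3492 ≈ 0.9714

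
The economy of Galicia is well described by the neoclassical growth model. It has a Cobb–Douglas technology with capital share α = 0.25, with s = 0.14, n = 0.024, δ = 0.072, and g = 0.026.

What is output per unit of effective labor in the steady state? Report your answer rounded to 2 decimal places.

At the steady state, Δk = 0, so s·k^α = (n + g + δ)·k.
Rearranging, k^(1−α) = s / (n + g + δ).
k^0.75 = 0.14 / (0.024 + 0.026 + 0.072) = 0.14 / 0.122 = 1.1475
k* = 1.1475^(1/0.75) ≈ 1.2014
y* = (k*)^α = 1.2014^0.25 ≈ 1.0469

y* = 1.05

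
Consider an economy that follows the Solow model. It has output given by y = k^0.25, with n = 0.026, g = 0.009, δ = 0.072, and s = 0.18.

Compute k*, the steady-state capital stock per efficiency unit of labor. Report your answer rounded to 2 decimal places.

At the steady state, Δk = 0, so s·k^α = (n + g + δ)·k.
Rearranging, k^(1−α) = s / (n + g + δ).
k^0.75 = 0.18 / (0.026 + 0.009 + 0.072) = 0.18 / 0.107 = 1.6822
k* = 1.6822^(1/0.75) ≈ 2.0006

k* ≈ 2.00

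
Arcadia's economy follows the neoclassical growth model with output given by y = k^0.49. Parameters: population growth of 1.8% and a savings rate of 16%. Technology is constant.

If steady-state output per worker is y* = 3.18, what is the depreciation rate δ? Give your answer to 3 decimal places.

δ ≈ 0.030

Steady state requires s·f(k) = (n + δ)·k, i.e. s·k^α = (n + δ)·k.
Since y* = [s/(n + δ)]^(α/(1−α)), we have s/(n + δ) = (y*)^((1−α)/α) = 3.18^1.0408 = 3.3337.
Therefore n + δ = s / 3.3337 = 0.16 / 3.3337 = 0.0480, so δ = 0.0480 − 0.018 = 0.0300.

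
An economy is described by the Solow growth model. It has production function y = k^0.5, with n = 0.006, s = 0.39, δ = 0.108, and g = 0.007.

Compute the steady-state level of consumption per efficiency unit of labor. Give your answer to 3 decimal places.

At the steady state, Δk = 0, so s·k^α = (n + g + δ)·k.
Dividing both sides by k: k^(1−α) = s / (n + g + δ).
k^0.5 = 0.39 / (0.006 + 0.007 + 0.108) = 0.39 / 0.121 = 3.2231
k* = 3.2231^(1/0.5) ≈ 10.3884
y* = (k*)^α = 10.3884^0.5 ≈ 3.2231
c* = (1 − s)·y* = (1 − 0.39) × 3.2231 ≈ 1.9661

c* = 1.966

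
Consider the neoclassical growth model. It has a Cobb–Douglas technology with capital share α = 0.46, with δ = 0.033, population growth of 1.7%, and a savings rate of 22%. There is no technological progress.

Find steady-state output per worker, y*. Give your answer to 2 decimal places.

y* ≈ 3.53

Steady state requires s·f(k) = (n + δ)·k, i.e. s·k^α = (n + δ)·k.
Dividing both sides by k: k^(1−α) = s / (n + δ).
k^0.54 = 0.22 / (0.017 + 0.033) = 0.22 / 0.050 = 4.4000
k* = 4.4000^(1/0.54) ≈ 15.5446
y* = (k*)^α = 15.5446^0.46 ≈ 3.5329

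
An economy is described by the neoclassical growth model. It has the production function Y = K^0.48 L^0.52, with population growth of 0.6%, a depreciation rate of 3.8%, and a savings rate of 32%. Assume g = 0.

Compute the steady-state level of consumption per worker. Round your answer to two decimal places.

c* = 4.25

Steady state requires s·f(k) = (n + δ)·k, i.e. s·k^α = (n + δ)·k.
Dividing both sides by k: k^(1−α) = s / (n + δ).
k^0.52 = 0.32 / (0.006 + 0.038) = 0.32 / 0.044 = 7.2727
k* = 7.2727^(1/0.52) ≈ 45.4054
y* = (k*)^α = 45.4054^0.48 ≈ 6.2433
c* = (1 − s)·y* = (1 − 0.32) × 6.2433 ≈ 4.2454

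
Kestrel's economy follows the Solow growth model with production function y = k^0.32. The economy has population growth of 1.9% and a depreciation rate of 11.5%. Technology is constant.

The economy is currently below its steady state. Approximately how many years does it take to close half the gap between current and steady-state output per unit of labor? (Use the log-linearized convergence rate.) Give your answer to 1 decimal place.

about 7.6 years

Near the steady state the convergence rate is λ = (1 − α)(n + δ).
λ = (1 − 0.32) × 0.134 = 0.68 × 0.134 = 0.09112
Half-life = ln 2 / λ = 0.6931 / 0.09112 ≈ 7.61 years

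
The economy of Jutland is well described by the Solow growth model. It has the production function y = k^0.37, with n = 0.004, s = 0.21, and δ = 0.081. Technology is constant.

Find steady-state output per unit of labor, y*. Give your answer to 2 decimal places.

At the steady state, Δk = 0, so s·k^α = (n + δ)·k.
Dividing both sides by k: k^(1−α) = s / (n + δ).
k^0.63 = 0.21 / (0.004 + 0.081) = 0.21 / 0.085 = 2.4706
k* = 2.4706^(1/0.63) ≈ 4.2024
y* = (k*)^α = 4.2024^0.37 ≈ 1.7010

y* ≈ 1.70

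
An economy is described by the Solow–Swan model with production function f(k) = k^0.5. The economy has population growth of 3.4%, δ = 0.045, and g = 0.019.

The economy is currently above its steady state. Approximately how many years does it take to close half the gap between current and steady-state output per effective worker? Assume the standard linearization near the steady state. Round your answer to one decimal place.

t_½ ≈ 14.1 years

Near the steady state the convergence rate is λ = (1 − α)(n + g + δ).
λ = (1 − 0.5) × 0.098 = 0.5 × 0.098 = 0.0490
Half-life = ln 2 / λ = 0.6931 / 0.0490 ≈ 14.14 years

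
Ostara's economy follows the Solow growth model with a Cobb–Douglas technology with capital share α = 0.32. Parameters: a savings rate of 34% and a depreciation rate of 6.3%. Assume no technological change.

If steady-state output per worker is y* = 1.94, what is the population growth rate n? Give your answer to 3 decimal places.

In steady state, investment equals break-even investment: s·k^α = (n + δ)·k.
Since y* = [s/(n + δ)]^(α/(1−α)), we have s/(n + δ) = (y*)^((1−α)/α) = 1.94^2.125 = 4.0886.
Therefore n + δ = s / 4.0886 = 0.34 / 4.0886 = 0.0832, so n = 0.0832 − 0.063 = 0.0202.

n ≈ 0.020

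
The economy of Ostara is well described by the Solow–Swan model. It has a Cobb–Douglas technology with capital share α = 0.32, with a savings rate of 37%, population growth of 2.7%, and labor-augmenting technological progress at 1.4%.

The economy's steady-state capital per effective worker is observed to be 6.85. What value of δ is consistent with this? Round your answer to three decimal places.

In steady state, investment equals break-even investment: s·k^α = (n + g + δ)·k.
So s / (n + g + δ) = (k*)^(1−α) = 6.85^0.68 = 3.7006.
Therefore n + g + δ = s / 3.7006 = 0.37 / 3.7006 = 0.1000, so δ = 0.1000 − 0.041 = 0.0590.

δ ≈ 0.059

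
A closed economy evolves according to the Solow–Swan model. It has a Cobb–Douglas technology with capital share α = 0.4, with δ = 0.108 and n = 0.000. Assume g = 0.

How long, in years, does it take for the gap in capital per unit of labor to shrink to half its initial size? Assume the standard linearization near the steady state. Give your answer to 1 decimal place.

about 10.7 years

Near the steady state the convergence rate is λ = (1 − α)(n + δ).
λ = (1 − 0.4) × 0.108 = 0.6 × 0.108 = 0.0648
Half-life = ln 2 / λ = 0.6931 / 0.0648 ≈ 10.70 years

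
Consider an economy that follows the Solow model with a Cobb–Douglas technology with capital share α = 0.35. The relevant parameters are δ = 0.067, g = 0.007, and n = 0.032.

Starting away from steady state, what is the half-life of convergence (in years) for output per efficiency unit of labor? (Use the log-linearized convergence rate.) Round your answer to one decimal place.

Near the steady state the convergence rate is λ = (1 − α)(n + g + δ).
λ = (1 − 0.35) × 0.106 = 0.65 × 0.106 = 0.0689
Half-life = ln 2 / λ = 0.6931 / 0.0689 ≈ 10.06 years

t_½ ≈ 10.1 years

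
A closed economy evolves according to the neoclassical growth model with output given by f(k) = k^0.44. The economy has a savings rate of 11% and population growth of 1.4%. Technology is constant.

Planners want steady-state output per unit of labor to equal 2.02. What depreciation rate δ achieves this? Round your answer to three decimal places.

In steady state, investment equals break-even investment: s·k^α = (n + δ)·k.
Since y* = [s/(n + δ)]^(α/(1−α)), we have s/(n + δ) = (y*)^((1−α)/α) = 2.02^1.2727 = 2.4469.
Therefore n + δ = s / 2.4469 = 0.11 / 2.4469 = 0.0450, so δ = 0.0450 − 0.014 = 0.0310.

δ ≈ 0.031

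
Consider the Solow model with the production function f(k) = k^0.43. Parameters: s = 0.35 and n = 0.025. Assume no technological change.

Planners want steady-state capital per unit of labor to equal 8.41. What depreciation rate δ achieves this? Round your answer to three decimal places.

At the steady state, Δk = 0, so s·k^α = (n + δ)·k.
So s / (n + δ) = (k*)^(1−α) = 8.41^0.57 = 3.3662.
Therefore n + δ = s / 3.3662 = 0.35 / 3.3662 = 0.1040, so δ = 0.1040 − 0.025 = 0.0790.

δ ≈ 0.079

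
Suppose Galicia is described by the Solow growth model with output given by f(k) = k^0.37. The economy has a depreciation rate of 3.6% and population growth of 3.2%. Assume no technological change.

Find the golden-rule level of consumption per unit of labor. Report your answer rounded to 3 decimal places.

At the golden rule, f'(k) = n + δ, so α·k^(α−1) = n + δ and k_gold = (α/(n + δ))^(1/(1−α)).
k_gold = (0.37/0.068)^(1/0.63) = 5.4412^1.5873 ≈ 14.7153
c_gold = f(k_gold) − (n + δ)·k_gold = 2.7044 − 0.068×14.7153 ≈ 1.7038

c_gold ≈ 1.704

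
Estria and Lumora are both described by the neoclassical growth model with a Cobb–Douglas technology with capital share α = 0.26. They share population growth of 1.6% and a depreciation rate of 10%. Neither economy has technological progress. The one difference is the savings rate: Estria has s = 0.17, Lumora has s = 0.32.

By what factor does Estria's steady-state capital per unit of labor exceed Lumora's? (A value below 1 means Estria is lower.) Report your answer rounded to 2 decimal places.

k*_E / k*_L ≈ 0.43

Steady-state k* = [s/(n + δ)]^(1/(1−α)), so the ratio is [ (s_E/(n + δ)_E) / (s_L/(n + δ)_L) ]^1.3514.
s_E/(n + δ)_E = 0.17/0.116 = 1.4655; s_L/(n + δ)_L = 0.32/0.116 = 2.7586.
Ratio = (1.4655/2.7586)^1.3514 = 0.5312^1.3514 ≈ 0.4253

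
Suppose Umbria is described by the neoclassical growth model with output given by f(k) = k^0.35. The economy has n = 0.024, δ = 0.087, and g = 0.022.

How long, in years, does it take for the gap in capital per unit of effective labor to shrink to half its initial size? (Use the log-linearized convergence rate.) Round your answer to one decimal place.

about 8.0 years

Near the steady state the convergence rate is λ = (1 − α)(n + g + δ).
λ = (1 − 0.35) × 0.133 = 0.65 × 0.133 = 0.08645
Half-life = ln 2 / λ = 0.6931 / 0.08645 ≈ 8.02 years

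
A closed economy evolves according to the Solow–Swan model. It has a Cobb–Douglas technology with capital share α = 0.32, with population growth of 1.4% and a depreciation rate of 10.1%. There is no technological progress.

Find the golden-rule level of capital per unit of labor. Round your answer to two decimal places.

The golden rule sets f'(k) = n + δ, i.e. α·k^(α−1) = n + δ.
So k^(1−α) = α / (n + δ) = 0.32 / 0.115 = 2.7826.
k_gold = 2.7826^(1/0.68) ≈ 4.5041

k_gold ≈ 4.50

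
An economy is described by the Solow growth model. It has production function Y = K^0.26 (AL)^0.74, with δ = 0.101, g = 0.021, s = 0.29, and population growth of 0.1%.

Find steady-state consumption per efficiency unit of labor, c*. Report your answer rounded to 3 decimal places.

c* = 0.960

Steady state requires s·f(k) = (n + g + δ)·k, i.e. s·k^α = (n + g + δ)·k.
Dividing both sides by k: k^(1−α) = s / (n + g + δ).
k^0.74 = 0.29 / (0.001 + 0.021 + 0.101) = 0.29 / 0.123 = 2.3577
k* = 2.3577^(1/0.74) ≈ 3.1869
y* = (k*)^α = 3.1869^0.26 ≈ 1.3517
c* = (1 − s)·y* = (1 − 0.29) × 1.3517 ≈ 0.9597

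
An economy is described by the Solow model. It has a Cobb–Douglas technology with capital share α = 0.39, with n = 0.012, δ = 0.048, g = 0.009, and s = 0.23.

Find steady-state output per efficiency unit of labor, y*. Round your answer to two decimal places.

At the steady state, Δk = 0, so s·k^α = (n + g + δ)·k.
Dividing both sides by k: k^(1−α) = s / (n + g + δ).
k^0.61 = 0.23 / (0.012 + 0.009 + 0.048) = 0.23 / 0.069 = 3.3333
k* = 3.3333^(1/0.61) ≈ 7.1973
y* = (k*)^α = 7.1973^0.39 ≈ 2.1592

y* = 2.16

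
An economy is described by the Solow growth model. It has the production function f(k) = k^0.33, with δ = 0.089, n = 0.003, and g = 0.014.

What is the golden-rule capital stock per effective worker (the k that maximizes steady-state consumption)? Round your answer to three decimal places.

k_gold ≈ 5.447

The golden rule sets f'(k) = n + g + δ, i.e. α·k^(α−1) = n + g + δ.
So k^(1−α) = α / (n + g + δ) = 0.33 / 0.106 = 3.1132.
k_gold = 3.1132^(1/0.67) ≈ 5.4467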